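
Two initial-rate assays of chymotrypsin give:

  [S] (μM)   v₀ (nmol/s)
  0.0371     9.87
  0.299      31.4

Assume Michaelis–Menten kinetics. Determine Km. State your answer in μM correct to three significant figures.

0.134 μM

From v = Vmax[S]/(Km+[S]), each point gives Vmax = v(Km+[S])/[S].
Equating: 9.87(Km+0.0371)/0.0371 = 31.4(Km+0.299)/0.299.
266.0·Km + 9.87 = 105.0·Km + 31.4, so (266.0 − 105.0)·Km = 31.4 − 9.87.
Km = 21.53/161.0 = 0.134 μM; then Vmax = 9.87(0.134+0.0371)/0.0371 = 45.4 nmol/s.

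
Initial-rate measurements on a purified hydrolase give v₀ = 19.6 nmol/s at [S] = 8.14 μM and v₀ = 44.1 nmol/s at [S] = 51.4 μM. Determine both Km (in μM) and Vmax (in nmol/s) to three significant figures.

In reciprocal form, 1/v = (Km/Vmax)·(1/[S]) + 1/Vmax. The two points give (1/[S], 1/v) = (0.1229, 0.05102) and (0.01946, 0.02268).
Slope = (0.05102 − 0.02268)/(0.1229 − 0.01946) = 0.2741; intercept = 0.05102 − 0.2741×0.1229 = 0.01734.
Vmax = 1/intercept = 57.7 nmol/s; Km = slope × Vmax = 0.2741 × 57.7 = 15.8 μM.

Km = 15.8 μM; Vmax = 57.7 nmol/s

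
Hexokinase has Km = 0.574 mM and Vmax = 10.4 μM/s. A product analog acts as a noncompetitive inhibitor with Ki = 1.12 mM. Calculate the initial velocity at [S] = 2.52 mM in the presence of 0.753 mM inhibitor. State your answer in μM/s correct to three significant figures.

5.07 μM/s

With α = 1 + [I]/Ki = 1 + 0.753/1.12 = 1.672, the noncompetitive rate law is v = (Vmax/α)·[S] / (Km + [S]).
v = (10.4/1.672)×2.52 / (0.574 + 2.52) = 15.67/3.094 = 5.07 μM/s.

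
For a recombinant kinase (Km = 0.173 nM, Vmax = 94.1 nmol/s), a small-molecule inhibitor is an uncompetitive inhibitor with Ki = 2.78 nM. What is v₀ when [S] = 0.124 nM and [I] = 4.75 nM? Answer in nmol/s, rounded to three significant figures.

22.9 nmol/s

With α = 1 + [I]/Ki = 1 + 4.75/2.78 = 2.709, the uncompetitive rate law is v = (Vmax/α)·[S] / (Km/α + [S]).
v = (94.1/2.709)×0.124 / (0.173/2.709 + 0.124) = 4.308/0.1879 = 22.9 nmol/s.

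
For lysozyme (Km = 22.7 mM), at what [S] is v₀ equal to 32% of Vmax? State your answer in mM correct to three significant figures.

10.7 mM

v/Vmax = [S]/(Km+[S]) = 0.32, so [S] = Km·0.32/(1 − 0.32) = 22.7 × 0.4706.
[S] = 10.7 mM.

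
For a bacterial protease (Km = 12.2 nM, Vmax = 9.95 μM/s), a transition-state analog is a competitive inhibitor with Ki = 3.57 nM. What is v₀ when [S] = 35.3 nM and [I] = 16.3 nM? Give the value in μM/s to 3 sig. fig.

α = 1 + [I]/Ki = 1 + 16.3/3.57 = 5.566.
For a competitive inhibitor, Vmax is unchanged and the apparent Km becomes α·Km: Km,app = 67.9 nM, Vmax,app = 9.95 μM/s.
v = Vmax,app·[S]/(Km,app + [S]) = 9.95 × 35.3/(67.9 + 35.3) = 3.40 μM/s.

3.40 μM/s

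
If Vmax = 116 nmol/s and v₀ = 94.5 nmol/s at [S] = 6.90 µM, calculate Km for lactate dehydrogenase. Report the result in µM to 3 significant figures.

1.57 µM

From v = Vmax[S]/(Km+[S]), Km = [S](Vmax − v)/v.
Km = 6.90 × (116 − 94.5) / 94.5 = 148.4/94.5 = 1.57 µM.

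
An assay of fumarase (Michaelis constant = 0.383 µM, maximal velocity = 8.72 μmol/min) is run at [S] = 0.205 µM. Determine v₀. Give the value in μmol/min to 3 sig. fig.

v = Vmax·[S]/(Km + [S]) = 8.72 × 0.205 / (0.383 + 0.205)
  = 1.788 / 0.5880 = 3.04 μmol/min.

3.04 μmol/min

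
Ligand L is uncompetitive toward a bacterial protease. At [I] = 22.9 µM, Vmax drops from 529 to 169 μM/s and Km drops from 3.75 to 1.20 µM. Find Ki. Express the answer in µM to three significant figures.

Uncompetitive: Vmax,app = Vmax/α (and Km,app = Km/α) with α = 1 + [I]/Ki.
α = Vmax/Vmax,app = 529/169 = 3.130.
Ki = [I]/(α − 1) = 22.9/2.130 = 10.8 µM.

10.8 µM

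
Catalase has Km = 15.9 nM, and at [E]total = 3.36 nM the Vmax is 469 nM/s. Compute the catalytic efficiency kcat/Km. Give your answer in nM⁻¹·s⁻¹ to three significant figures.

kcat = Vmax/[E]total = 469/3.36 = 140 s⁻¹.
kcat/Km = 140/15.9 = 8.78 nM⁻¹·s⁻¹.

8.78 nM⁻¹·s⁻¹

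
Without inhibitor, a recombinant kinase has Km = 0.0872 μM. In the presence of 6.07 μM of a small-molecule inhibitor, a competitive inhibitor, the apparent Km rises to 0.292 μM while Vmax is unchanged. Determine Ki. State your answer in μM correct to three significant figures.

2.58 μM

Competitive: Km,app = α·Km with α = 1 + [I]/Ki.
α = Km,app/Km = 0.292/0.0872 = 3.349.
Ki = [I]/(α − 1) = 6.07/2.349 = 2.58 μM.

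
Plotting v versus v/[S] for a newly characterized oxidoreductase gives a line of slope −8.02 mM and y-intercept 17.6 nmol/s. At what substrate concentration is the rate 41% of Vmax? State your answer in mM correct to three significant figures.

5.57 mM

The Eadie–Hofstee slope gives Km = 8.02 mM (slope = −Km).
v/Vmax = [S]/(Km+[S]) = 0.41 ⇒ [S] = Km·0.41/(1−0.41) = 8.02 × 0.6949 = 5.57 mM.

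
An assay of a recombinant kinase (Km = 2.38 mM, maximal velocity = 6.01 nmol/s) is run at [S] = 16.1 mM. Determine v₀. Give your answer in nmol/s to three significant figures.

v = Vmax·[S]/(Km + [S]) = 6.01 × 16.1 / (2.38 + 16.1)
  = 96.76 / 18.48 = 5.24 nmol/s.

5.24 nmol/s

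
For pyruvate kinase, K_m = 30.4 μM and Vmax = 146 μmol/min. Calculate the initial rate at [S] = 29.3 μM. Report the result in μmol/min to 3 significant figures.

v = Vmax·[S]/(Km + [S]) = 146 × 29.3 / (30.4 + 29.3)
  = 4278 / 59.70 = 71.7 μmol/min.

71.7 μmol/min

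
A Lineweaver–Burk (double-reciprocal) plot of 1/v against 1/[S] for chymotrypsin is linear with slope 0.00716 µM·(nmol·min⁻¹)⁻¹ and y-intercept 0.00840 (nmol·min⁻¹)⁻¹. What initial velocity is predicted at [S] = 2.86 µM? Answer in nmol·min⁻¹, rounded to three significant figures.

91.7 nmol·min⁻¹

The y-intercept is 1/Vmax, so Vmax = 1/0.00840 = 119 nmol·min⁻¹.
The slope is Km/Vmax, so Km = 0.00716 × 119 = 0.852 µM.
Then v = 119 × 2.86/(0.852 + 2.86) = 91.7 nmol·min⁻¹.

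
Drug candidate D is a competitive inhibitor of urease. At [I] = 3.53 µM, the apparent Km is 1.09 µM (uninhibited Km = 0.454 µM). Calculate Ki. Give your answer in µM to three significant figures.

2.52 µM

Competitive: Km,app = α·Km with α = 1 + [I]/Ki.
α = Km,app/Km = 1.09/0.454 = 2.401.
Since α = 1 + [I]/Ki, [I]/Ki = 2.401 − 1 = 1.401 and Ki = 3.53/1.401 = 2.52 µM.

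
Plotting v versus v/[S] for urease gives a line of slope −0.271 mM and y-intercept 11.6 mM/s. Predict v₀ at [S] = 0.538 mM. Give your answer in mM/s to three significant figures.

7.71 mM/s

In the Eadie–Hofstee form v = Vmax − Km·(v/[S]), the slope is −Km and the intercept is Vmax, so Km = 0.271 mM and Vmax = 11.6 mM/s.
v = 11.6 × 0.538/(0.271 + 0.538) = 7.71 mM/s.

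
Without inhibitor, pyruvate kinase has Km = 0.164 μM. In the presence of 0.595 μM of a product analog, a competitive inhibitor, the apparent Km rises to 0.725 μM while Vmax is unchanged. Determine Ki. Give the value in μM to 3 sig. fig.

0.174 μM

Competitive: Km,app = α·Km with α = 1 + [I]/Ki.
α = Km,app/Km = 0.725/0.164 = 4.421.
Since α = 1 + [I]/Ki, [I]/Ki = 4.421 − 1 = 3.421 and Ki = 0.595/3.421 = 0.174 μM.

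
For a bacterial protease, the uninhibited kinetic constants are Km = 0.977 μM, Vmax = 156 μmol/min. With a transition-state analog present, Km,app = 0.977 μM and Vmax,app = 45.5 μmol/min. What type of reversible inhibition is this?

Vmax decreases (156 → 45.5 μmol/min) while Km is unchanged — pure noncompetitive inhibition.

noncompetitive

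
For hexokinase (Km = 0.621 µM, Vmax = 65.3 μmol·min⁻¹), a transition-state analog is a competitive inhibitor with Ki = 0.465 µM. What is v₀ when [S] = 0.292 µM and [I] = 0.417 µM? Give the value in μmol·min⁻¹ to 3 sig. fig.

13.0 μmol·min⁻¹

With α = 1 + [I]/Ki = 1 + 0.417/0.465 = 1.897, the competitive rate law is v = Vmax[S] / (αKm + [S]).
v = 65.3×0.292 / (1.897×0.621 + 0.292) = 19.07/1.470 = 13.0 μmol·min⁻¹.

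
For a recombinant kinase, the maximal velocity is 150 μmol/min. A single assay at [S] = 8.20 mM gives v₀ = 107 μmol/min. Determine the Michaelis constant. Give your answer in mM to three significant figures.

3.30 mM

From v = Vmax[S]/(Km+[S]), Km = [S](Vmax − v)/v.
Km = 8.20 × (150 − 107) / 107 = 352.6/107 = 3.30 mM.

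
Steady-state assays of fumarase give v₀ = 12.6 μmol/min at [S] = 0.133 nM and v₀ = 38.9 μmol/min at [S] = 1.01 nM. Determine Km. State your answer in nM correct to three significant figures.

0.468 nM

From v = Vmax[S]/(Km+[S]), each point gives Vmax = v(Km+[S])/[S].
Equating: 12.6(Km+0.133)/0.133 = 38.9(Km+1.01)/1.01.
94.74·Km + 12.6 = 38.51·Km + 38.9, so (94.74 − 38.51)·Km = 38.9 − 12.6.
Km = 26.30/56.22 = 0.468 nM; then Vmax = 12.6(0.468+0.133)/0.133 = 56.9 μmol/min.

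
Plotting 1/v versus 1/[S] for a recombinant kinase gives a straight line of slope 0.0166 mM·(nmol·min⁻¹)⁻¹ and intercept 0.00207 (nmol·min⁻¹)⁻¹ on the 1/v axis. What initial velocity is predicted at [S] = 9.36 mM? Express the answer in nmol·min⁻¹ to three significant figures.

260 nmol·min⁻¹

The y-intercept is 1/Vmax, so Vmax = 1/0.00207 = 483 nmol·min⁻¹.
The slope is Km/Vmax, so Km = 0.0166 × 483 = 8.02 mM.
Then v = 483 × 9.36/(8.02 + 9.36) = 260 nmol·min⁻¹.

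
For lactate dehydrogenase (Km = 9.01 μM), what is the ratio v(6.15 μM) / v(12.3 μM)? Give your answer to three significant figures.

0.703

Since Vmax cancels, v₂/v₁ = [S]₂(Km+[S]₁) / [S]₁(Km+[S]₂).
= 6.15×(9.01+12.3) / (12.3×(9.01+6.15)) = 131.1/186.5 = 0.703.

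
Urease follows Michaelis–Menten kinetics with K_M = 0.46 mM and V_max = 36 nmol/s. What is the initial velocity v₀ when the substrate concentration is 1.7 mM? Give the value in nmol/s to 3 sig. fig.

28.3 nmol/s

[S]/(Km+[S]) = 1.7/2.160 = 0.7870, the fractional saturation.
v = 0.7870 × Vmax = 0.7870 × 36 = 28.3 nmol/s.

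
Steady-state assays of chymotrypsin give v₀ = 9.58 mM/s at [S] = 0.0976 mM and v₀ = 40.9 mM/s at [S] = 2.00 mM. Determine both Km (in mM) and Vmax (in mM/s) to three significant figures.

From v = Vmax[S]/(Km+[S]), each point gives Vmax = v(Km+[S])/[S].
Equating: 9.58(Km+0.0976)/0.0976 = 40.9(Km+2.00)/2.00.
98.16·Km + 9.58 = 20.45·Km + 40.9, so (98.16 − 20.45)·Km = 40.9 − 9.58.
Km = 31.32/77.71 = 0.403 mM; then Vmax = 9.58(0.403+0.0976)/0.0976 = 49.1 mM/s.

Km = 0.403 mM; Vmax = 49.1 mM/s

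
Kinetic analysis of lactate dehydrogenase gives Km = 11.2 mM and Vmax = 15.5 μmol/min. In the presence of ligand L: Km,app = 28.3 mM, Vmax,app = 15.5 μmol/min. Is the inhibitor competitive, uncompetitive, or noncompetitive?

competitive

Km increases (11.2 → 28.3 mM) while Vmax is unchanged — the hallmark of competitive inhibition.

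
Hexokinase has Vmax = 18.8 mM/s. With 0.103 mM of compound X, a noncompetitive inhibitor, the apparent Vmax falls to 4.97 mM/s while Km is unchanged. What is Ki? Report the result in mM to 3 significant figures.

Noncompetitive: Vmax,app = Vmax/α with α = 1 + [I]/Ki.
α = Vmax/Vmax,app = 18.8/4.97 = 3.783.
Ki = [I]/(α − 1) = 0.103/2.783 = 0.0370 mM.

0.0370 mM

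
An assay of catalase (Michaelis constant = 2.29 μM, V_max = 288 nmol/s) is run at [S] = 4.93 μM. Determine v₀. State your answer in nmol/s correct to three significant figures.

197 nmol/s

v = Vmax·[S]/(Km + [S]) = 288 × 4.93 / (2.29 + 4.93)
  = 1420 / 7.220 = 197 nmol/s.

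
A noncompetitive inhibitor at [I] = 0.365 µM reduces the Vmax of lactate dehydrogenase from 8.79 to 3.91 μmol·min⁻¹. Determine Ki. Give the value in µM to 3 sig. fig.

0.292 µM

Noncompetitive: Vmax,app = Vmax/α with α = 1 + [I]/Ki.
α = Vmax/Vmax,app = 8.79/3.91 = 2.248.
Ki = [I]/(α − 1) = 0.365/1.248 = 0.292 µM.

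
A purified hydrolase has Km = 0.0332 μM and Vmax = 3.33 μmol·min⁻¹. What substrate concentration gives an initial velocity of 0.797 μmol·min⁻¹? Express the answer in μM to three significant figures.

0.0104 μM

The required fractional saturation is v/Vmax = 0.797/3.33 = 0.2393.
Then [S]/(Km+[S]) = 0.2393 ⇒ [S] = 0.0332 × 0.2393/(1 − 0.2393) = 0.0104 μM.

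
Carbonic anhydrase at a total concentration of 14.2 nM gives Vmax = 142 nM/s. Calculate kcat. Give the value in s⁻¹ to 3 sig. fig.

kcat = Vmax/[E]total = 142 nM/s / 14.2 nM = 10.0 s⁻¹.

10.0 s⁻¹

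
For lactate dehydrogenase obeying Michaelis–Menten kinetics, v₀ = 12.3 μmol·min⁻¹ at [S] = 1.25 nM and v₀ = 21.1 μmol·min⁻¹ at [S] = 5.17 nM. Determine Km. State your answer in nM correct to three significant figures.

From v = Vmax[S]/(Km+[S]), each point gives Vmax = v(Km+[S])/[S].
Equating: 12.3(Km+1.25)/1.25 = 21.1(Km+5.17)/5.17.
9.840·Km + 12.3 = 4.081·Km + 21.1, so (9.840 − 4.081)·Km = 21.1 − 12.3.
Km = 8.800/5.759 = 1.53 nM; then Vmax = 12.3(1.53+1.25)/1.25 = 27.3 μmol·min⁻¹.

1.53 nM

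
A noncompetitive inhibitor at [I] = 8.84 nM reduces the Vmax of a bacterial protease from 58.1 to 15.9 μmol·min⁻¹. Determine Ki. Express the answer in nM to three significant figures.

Noncompetitive: Vmax,app = Vmax/α with α = 1 + [I]/Ki.
α = Vmax/Vmax,app = 58.1/15.9 = 3.654.
Since α = 1 + [I]/Ki, [I]/Ki = 3.654 − 1 = 2.654 and Ki = 8.84/2.654 = 3.33 nM.

3.33 nM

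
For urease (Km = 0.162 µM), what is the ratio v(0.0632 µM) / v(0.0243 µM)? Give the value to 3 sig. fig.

2.15

The fractional saturations are [S]/(Km+[S]) = 0.0243/0.1863 = 0.1304 and 0.0632/0.2252 = 0.2806.
v₂/v₁ is just their ratio: 0.2806/0.1304 = 2.15.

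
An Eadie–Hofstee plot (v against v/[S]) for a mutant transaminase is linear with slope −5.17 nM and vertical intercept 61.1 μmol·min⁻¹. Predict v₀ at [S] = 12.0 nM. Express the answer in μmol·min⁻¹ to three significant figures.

42.7 μmol·min⁻¹

In the Eadie–Hofstee form v = Vmax − Km·(v/[S]), the slope is −Km and the intercept is Vmax, so Km = 5.17 nM and Vmax = 61.1 μmol·min⁻¹.
v = 61.1 × 12.0/(5.17 + 12.0) = 42.7 μmol·min⁻¹.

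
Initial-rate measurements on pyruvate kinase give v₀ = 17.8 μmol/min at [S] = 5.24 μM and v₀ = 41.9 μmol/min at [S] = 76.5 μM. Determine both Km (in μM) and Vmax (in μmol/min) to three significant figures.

Km = 8.46 μM; Vmax = 46.5 μmol/min

In reciprocal form, 1/v = (Km/Vmax)·(1/[S]) + 1/Vmax. The two points give (1/[S], 1/v) = (0.1908, 0.05618) and (0.01307, 0.02387).
Slope = (0.05618 − 0.02387)/(0.1908 − 0.01307) = 0.1818; intercept = 0.05618 − 0.1818×0.1908 = 0.02149.
Vmax = 1/intercept = 46.5 μmol/min; Km = slope × Vmax = 0.1818 × 46.5 = 8.46 μM.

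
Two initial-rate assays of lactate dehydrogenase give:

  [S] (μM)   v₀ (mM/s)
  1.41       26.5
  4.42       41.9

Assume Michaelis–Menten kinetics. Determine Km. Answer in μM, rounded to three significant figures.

From v = Vmax[S]/(Km+[S]), each point gives Vmax = v(Km+[S])/[S].
Equating: 26.5(Km+1.41)/1.41 = 41.9(Km+4.42)/4.42.
18.79·Km + 26.5 = 9.480·Km + 41.9, so (18.79 − 9.480)·Km = 41.9 − 26.5.
Km = 15.40/9.315 = 1.65 μM; then Vmax = 26.5(1.65+1.41)/1.41 = 57.6 mM/s.

1.65 μM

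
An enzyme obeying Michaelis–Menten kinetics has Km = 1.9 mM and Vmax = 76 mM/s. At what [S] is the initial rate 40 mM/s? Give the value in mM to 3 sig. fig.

2.11 mM

The required fractional saturation is v/Vmax = 40/76 = 0.5263.
Then [S]/(Km+[S]) = 0.5263 ⇒ [S] = 1.9 × 0.5263/(1 − 0.5263) = 2.11 mM.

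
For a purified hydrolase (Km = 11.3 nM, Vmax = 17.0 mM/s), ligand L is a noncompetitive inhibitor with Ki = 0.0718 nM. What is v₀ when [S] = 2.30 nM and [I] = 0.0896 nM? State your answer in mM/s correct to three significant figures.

With α = 1 + [I]/Ki = 1 + 0.0896/0.0718 = 2.248, the noncompetitive rate law is v = (Vmax/α)·[S] / (Km + [S]).
v = (17.0/2.248)×2.30 / (11.3 + 2.30) = 17.39/13.60 = 1.28 mM/s.

1.28 mM/s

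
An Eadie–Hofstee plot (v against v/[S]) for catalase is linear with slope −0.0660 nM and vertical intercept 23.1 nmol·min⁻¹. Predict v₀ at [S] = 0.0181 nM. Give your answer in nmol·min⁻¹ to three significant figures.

4.97 nmol·min⁻¹

In the Eadie–Hofstee form v = Vmax − Km·(v/[S]), the slope is −Km and the intercept is Vmax, so Km = 0.0660 nM and Vmax = 23.1 nmol·min⁻¹.
v = 23.1 × 0.0181/(0.0660 + 0.0181) = 4.97 nmol·min⁻¹.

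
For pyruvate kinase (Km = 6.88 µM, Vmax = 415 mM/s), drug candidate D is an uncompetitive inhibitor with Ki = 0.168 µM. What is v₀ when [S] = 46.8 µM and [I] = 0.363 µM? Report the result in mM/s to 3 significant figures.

α = 1 + [I]/Ki = 1 + 0.363/0.168 = 3.161.
For an uncompetitive inhibitor, both parameters are divided by α, giving Vmax/α and Km/α: Km,app = 2.18 µM, Vmax,app = 131 mM/s.
v = Vmax,app·[S]/(Km,app + [S]) = 131 × 46.8/(2.18 + 46.8) = 125 mM/s.

125 mM/s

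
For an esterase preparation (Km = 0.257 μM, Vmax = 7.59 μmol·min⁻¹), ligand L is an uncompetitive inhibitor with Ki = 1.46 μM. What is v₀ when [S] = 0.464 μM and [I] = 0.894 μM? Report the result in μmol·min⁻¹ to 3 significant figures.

α = 1 + [I]/Ki = 1 + 0.894/1.46 = 1.612.
For an uncompetitive inhibitor, both parameters are divided by α, giving Vmax/α and Km/α: Km,app = 0.159 μM, Vmax,app = 4.71 μmol·min⁻¹.
v = Vmax,app·[S]/(Km,app + [S]) = 4.71 × 0.464/(0.159 + 0.464) = 3.50 μmol·min⁻¹.

3.50 μmol·min⁻¹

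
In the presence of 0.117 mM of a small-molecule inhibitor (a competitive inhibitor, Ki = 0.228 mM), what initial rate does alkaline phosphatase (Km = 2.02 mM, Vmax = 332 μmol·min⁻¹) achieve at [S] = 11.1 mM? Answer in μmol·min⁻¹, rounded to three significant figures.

With α = 1 + [I]/Ki = 1 + 0.117/0.228 = 1.513, the competitive rate law is v = Vmax[S] / (αKm + [S]).
v = 332×11.1 / (1.513×2.02 + 11.1) = 3685/14.16 = 260 μmol·min⁻¹.

260 μmol·min⁻¹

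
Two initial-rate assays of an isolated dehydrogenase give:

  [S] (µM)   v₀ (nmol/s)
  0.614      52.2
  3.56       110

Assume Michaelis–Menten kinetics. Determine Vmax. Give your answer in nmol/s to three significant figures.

From v = Vmax[S]/(Km+[S]), each point gives Vmax = v(Km+[S])/[S].
Equating: 52.2(Km+0.614)/0.614 = 110(Km+3.56)/3.56.
85.02·Km + 52.2 = 30.90·Km + 110, so (85.02 − 30.90)·Km = 110 − 52.2.
Km = 57.80/54.12 = 1.07 µM; then Vmax = 52.2(1.07+0.614)/0.614 = 143 nmol/s.

143 nmol/s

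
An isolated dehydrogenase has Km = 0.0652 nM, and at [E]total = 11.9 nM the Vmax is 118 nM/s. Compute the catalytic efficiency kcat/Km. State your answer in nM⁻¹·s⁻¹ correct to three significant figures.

kcat = Vmax/[E]total = 118/11.9 = 9.92 s⁻¹.
kcat/Km = 9.92/0.0652 = 152 nM⁻¹·s⁻¹.

152 nM⁻¹·s⁻¹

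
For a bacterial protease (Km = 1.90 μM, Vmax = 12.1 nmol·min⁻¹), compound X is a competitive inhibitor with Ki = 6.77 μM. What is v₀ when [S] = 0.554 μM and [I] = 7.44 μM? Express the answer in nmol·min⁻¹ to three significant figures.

α = 1 + [I]/Ki = 1 + 7.44/6.77 = 2.099.
For a competitive inhibitor, Vmax is unchanged and the apparent Km becomes α·Km: Km,app = 3.99 μM, Vmax,app = 12.1 nmol·min⁻¹.
v = Vmax,app·[S]/(Km,app + [S]) = 12.1 × 0.554/(3.99 + 0.554) = 1.48 nmol·min⁻¹.

1.48 nmol·min⁻¹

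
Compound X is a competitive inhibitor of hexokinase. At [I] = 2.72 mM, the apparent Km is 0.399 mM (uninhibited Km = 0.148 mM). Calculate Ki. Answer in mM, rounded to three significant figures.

1.60 mM

Competitive: Km,app = α·Km with α = 1 + [I]/Ki.
α = Km,app/Km = 0.399/0.148 = 2.696.
Since α = 1 + [I]/Ki, [I]/Ki = 2.696 − 1 = 1.696 and Ki = 2.72/1.696 = 1.60 mM.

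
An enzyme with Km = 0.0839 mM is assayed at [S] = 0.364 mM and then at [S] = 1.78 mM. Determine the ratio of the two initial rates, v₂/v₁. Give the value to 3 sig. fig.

Since Vmax cancels, v₂/v₁ = [S]₂(Km+[S]₁) / [S]₁(Km+[S]₂).
= 1.78×(0.0839+0.364) / (0.364×(0.0839+1.78)) = 0.7973/0.6785 = 1.18.

1.18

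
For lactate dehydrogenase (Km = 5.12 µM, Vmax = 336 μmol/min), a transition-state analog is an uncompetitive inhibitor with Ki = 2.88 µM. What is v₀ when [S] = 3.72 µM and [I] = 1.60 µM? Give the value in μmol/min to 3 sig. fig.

With α = 1 + [I]/Ki = 1 + 1.60/2.88 = 1.556, the uncompetitive rate law is v = (Vmax/α)·[S] / (Km/α + [S]).
v = (336/1.556)×3.72 / (5.12/1.556 + 3.72) = 803.5/7.011 = 115 μmol/min.

115 μmol/min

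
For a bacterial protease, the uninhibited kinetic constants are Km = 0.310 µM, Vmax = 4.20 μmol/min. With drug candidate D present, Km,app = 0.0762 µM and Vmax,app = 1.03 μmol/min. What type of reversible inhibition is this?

uncompetitive

Both Km and Vmax decrease by the same factor (~4.07-fold) — characteristic of uncompetitive inhibition.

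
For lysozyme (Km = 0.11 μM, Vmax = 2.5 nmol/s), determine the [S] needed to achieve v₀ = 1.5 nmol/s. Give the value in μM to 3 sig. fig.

Rearranging v = Vmax[S]/(Km+[S]) gives [S] = Km·v/(Vmax − v).
[S] = 0.11 × 1.5 / (2.5 − 1.5) = 0.1650/1.000 = 0.165 μM.

0.165 μM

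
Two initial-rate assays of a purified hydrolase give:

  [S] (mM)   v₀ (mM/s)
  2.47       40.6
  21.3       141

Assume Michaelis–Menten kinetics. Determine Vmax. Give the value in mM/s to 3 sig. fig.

In reciprocal form, 1/v = (Km/Vmax)·(1/[S]) + 1/Vmax. The two points give (1/[S], 1/v) = (0.4049, 0.02463) and (0.04695, 0.007092).
Slope = (0.02463 − 0.007092)/(0.4049 − 0.04695) = 0.04900; intercept = 0.02463 − 0.04900×0.4049 = 0.004792.
Vmax = 1/intercept = 209 mM/s; Km = slope × Vmax = 0.04900 × 209 = 10.2 mM.

209 mM/s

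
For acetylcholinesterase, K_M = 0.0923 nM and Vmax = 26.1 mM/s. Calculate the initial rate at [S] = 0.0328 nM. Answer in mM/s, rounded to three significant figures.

[S]/(Km+[S]) = 0.0328/0.1251 = 0.2622, the fractional saturation.
v = 0.2622 × Vmax = 0.2622 × 26.1 = 6.84 mM/s.

6.84 mM/s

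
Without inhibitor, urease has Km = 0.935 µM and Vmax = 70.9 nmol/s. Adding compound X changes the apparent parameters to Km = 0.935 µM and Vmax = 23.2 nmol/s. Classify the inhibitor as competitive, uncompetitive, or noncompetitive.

Vmax decreases (70.9 → 23.2 nmol/s) while Km is unchanged — pure noncompetitive inhibition.

noncompetitive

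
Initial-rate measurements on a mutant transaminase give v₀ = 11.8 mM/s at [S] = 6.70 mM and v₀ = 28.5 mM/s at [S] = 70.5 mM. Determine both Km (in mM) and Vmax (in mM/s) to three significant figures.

Km = 12.3 mM; Vmax = 33.5 mM/s

From v = Vmax[S]/(Km+[S]), each point gives Vmax = v(Km+[S])/[S].
Equating: 11.8(Km+6.70)/6.70 = 28.5(Km+70.5)/70.5.
1.761·Km + 11.8 = 0.4043·Km + 28.5, so (1.761 − 0.4043)·Km = 28.5 − 11.8.
Km = 16.70/1.357 = 12.3 mM; then Vmax = 11.8(12.3+6.70)/6.70 = 33.5 mM/s.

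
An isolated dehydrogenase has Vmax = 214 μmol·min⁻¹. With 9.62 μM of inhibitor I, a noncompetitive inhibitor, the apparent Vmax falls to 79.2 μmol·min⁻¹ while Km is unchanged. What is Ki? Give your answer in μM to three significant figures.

Noncompetitive: Vmax,app = Vmax/α with α = 1 + [I]/Ki.
α = Vmax/Vmax,app = 214/79.2 = 2.702.
Ki = [I]/(α − 1) = 9.62/1.702 = 5.65 μM.

5.65 μM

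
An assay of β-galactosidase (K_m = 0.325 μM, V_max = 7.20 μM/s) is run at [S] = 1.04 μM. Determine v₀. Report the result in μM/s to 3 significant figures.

v = Vmax·[S]/(Km + [S]) = 7.20 × 1.04 / (0.325 + 1.04)
  = 7.488 / 1.365 = 5.49 μM/s.

5.49 μM/s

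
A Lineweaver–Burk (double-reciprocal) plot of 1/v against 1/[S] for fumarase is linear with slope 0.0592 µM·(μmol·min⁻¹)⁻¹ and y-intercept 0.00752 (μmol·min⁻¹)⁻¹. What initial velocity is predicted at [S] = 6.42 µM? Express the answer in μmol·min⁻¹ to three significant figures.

59.7 μmol·min⁻¹

The y-intercept is 1/Vmax, so Vmax = 1/0.00752 = 133 μmol·min⁻¹.
The slope is Km/Vmax, so Km = 0.0592 × 133 = 7.87 µM.
Then v = 133 × 6.42/(7.87 + 6.42) = 59.7 μmol·min⁻¹.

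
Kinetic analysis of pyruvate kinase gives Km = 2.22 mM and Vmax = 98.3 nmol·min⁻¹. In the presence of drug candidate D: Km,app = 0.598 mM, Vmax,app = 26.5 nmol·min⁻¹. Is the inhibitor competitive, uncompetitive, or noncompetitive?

Both Km and Vmax decrease by the same factor (~3.71-fold) — characteristic of uncompetitive inhibition.

uncompetitive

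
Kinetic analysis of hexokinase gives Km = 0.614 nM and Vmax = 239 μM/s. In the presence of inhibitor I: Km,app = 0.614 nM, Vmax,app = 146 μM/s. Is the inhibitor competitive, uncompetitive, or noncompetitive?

Vmax decreases (239 → 146 μM/s) while Km is unchanged — pure noncompetitive inhibition.

noncompetitive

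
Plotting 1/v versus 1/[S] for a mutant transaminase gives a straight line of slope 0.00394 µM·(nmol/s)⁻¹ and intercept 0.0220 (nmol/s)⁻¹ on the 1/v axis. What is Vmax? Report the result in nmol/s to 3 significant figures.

45.5 nmol/s

The y-intercept of a Lineweaver–Burk plot equals 1/Vmax, so Vmax = 1/0.0220 = 45.5 nmol/s.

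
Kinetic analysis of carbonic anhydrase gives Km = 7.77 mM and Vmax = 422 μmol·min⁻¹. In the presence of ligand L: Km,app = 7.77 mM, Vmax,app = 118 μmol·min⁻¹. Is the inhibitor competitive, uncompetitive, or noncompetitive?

noncompetitive

Vmax decreases (422 → 118 μmol·min⁻¹) while Km is unchanged — pure noncompetitive inhibition.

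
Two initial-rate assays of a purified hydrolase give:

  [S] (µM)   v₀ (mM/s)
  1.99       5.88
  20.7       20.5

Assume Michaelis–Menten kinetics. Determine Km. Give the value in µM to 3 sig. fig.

7.44 µM

From v = Vmax[S]/(Km+[S]), each point gives Vmax = v(Km+[S])/[S].
Equating: 5.88(Km+1.99)/1.99 = 20.5(Km+20.7)/20.7.
2.955·Km + 5.88 = 0.9903·Km + 20.5, so (2.955 − 0.9903)·Km = 20.5 − 5.88.
Km = 14.62/1.964 = 7.44 µM; then Vmax = 5.88(7.44+1.99)/1.99 = 27.9 mM/s.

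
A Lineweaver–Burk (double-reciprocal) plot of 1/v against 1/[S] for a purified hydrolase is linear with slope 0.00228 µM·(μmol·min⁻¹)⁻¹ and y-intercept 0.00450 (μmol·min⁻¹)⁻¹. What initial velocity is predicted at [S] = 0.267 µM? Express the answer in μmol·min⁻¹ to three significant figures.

76.7 μmol·min⁻¹

The y-intercept is 1/Vmax, so Vmax = 1/0.00450 = 222 μmol·min⁻¹.
The slope is Km/Vmax, so Km = 0.00228 × 222 = 0.507 µM.
Then v = 222 × 0.267/(0.507 + 0.267) = 76.7 μmol·min⁻¹.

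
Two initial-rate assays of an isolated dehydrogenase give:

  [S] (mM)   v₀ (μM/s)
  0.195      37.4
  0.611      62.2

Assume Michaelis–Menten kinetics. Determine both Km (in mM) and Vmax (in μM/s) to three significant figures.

Km = 0.276 mM; Vmax = 90.3 μM/s

From v = Vmax[S]/(Km+[S]), each point gives Vmax = v(Km+[S])/[S].
Equating: 37.4(Km+0.195)/0.195 = 62.2(Km+0.611)/0.611.
191.8·Km + 37.4 = 101.8·Km + 62.2, so (191.8 − 101.8)·Km = 62.2 − 37.4.
Km = 24.80/89.99 = 0.276 mM; then Vmax = 37.4(0.276+0.195)/0.195 = 90.3 μM/s.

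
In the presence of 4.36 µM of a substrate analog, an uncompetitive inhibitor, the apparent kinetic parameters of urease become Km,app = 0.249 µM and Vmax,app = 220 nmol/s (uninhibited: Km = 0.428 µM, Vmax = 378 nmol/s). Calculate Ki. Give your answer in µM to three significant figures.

6.07 µM

Uncompetitive: Vmax,app = Vmax/α (and Km,app = Km/α) with α = 1 + [I]/Ki.
α = Vmax/Vmax,app = 378/220 = 1.718.
Since α = 1 + [I]/Ki, [I]/Ki = 1.718 − 1 = 0.7182 and Ki = 4.36/0.7182 = 6.07 µM.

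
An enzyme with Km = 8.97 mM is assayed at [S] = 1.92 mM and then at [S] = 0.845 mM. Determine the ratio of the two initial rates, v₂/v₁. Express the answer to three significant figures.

0.488

The fractional saturations are [S]/(Km+[S]) = 1.92/10.89 = 0.1763 and 0.845/9.815 = 0.08609.
v₂/v₁ is just their ratio: 0.08609/0.1763 = 0.488.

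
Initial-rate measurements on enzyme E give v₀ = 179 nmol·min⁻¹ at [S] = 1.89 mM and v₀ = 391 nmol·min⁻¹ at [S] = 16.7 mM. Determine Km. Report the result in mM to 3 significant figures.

In reciprocal form, 1/v = (Km/Vmax)·(1/[S]) + 1/Vmax. The two points give (1/[S], 1/v) = (0.5291, 0.005587) and (0.05988, 0.002558).
Slope = (0.005587 − 0.002558)/(0.5291 − 0.05988) = 0.006455; intercept = 0.005587 − 0.006455×0.5291 = 0.002171.
Vmax = 1/intercept = 461 nmol·min⁻¹; Km = slope × Vmax = 0.006455 × 461 = 2.97 mM.

2.97 mM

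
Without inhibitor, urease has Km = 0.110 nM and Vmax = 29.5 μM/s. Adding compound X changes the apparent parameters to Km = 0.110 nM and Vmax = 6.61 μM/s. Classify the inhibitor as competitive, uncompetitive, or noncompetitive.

noncompetitive

Vmax decreases (29.5 → 6.61 μM/s) while Km is unchanged — pure noncompetitive inhibition.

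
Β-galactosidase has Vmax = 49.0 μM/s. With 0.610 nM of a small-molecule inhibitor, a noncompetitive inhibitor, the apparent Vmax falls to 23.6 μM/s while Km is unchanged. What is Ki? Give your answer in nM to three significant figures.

Noncompetitive: Vmax,app = Vmax/α with α = 1 + [I]/Ki.
α = Vmax/Vmax,app = 49.0/23.6 = 2.076.
Ki = [I]/(α − 1) = 0.610/1.076 = 0.567 nM.

0.567 nM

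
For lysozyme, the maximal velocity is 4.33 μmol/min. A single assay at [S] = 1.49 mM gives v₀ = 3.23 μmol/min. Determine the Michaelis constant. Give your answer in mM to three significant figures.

From v = Vmax[S]/(Km+[S]), Km = [S](Vmax − v)/v.
Km = 1.49 × (4.33 − 3.23) / 3.23 = 1.639/3.23 = 0.507 mM.

0.507 mM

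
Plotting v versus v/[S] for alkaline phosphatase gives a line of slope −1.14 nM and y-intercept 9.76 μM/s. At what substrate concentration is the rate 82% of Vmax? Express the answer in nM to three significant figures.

5.19 nM

The Eadie–Hofstee slope gives Km = 1.14 nM (slope = −Km).
v/Vmax = [S]/(Km+[S]) = 0.82 ⇒ [S] = Km·0.82/(1−0.82) = 1.14 × 4.556 = 5.19 nM.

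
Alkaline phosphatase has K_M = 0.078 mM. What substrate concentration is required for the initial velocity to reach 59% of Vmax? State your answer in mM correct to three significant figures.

v/Vmax = [S]/(Km+[S]) = 0.59, so [S] = Km·0.59/(1 − 0.59) = 0.078 × 1.439.
[S] = 0.112 mM.

0.112 mM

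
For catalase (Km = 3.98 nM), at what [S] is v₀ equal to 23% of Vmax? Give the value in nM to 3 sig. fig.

1.19 nM

v/Vmax = [S]/(Km+[S]) = 0.23, so [S] = Km·0.23/(1 − 0.23) = 3.98 × 0.2987.
[S] = 1.19 nM.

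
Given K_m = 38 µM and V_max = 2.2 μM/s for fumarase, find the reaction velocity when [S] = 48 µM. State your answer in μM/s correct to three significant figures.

v = Vmax·[S]/(Km + [S]) = 2.2 × 48 / (38 + 48)
  = 105.6 / 86.00 = 1.23 μM/s.

1.23 μM/s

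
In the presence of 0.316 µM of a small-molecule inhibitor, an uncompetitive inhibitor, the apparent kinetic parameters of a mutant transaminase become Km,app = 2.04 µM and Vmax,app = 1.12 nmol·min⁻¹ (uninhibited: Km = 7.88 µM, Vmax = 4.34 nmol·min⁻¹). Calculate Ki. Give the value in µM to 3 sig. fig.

0.110 µM

Uncompetitive: Vmax,app = Vmax/α (and Km,app = Km/α) with α = 1 + [I]/Ki.
α = Vmax/Vmax,app = 4.34/1.12 = 3.875.
Since α = 1 + [I]/Ki, [I]/Ki = 3.875 − 1 = 2.875 and Ki = 0.316/2.875 = 0.110 µM.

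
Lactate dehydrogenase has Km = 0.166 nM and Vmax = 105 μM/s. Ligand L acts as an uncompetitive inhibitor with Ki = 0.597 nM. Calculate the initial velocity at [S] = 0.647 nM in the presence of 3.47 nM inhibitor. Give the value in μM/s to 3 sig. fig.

α = 1 + [I]/Ki = 1 + 3.47/0.597 = 6.812.
For an uncompetitive inhibitor, both parameters are divided by α, giving Vmax/α and Km/α: Km,app = 0.0244 nM, Vmax,app = 15.4 μM/s.
v = Vmax,app·[S]/(Km,app + [S]) = 15.4 × 0.647/(0.0244 + 0.647) = 14.9 μM/s.

14.9 μM/s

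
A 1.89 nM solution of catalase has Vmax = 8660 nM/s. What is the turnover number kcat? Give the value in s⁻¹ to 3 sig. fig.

kcat = Vmax/[E]total = 8660 nM/s / 1.89 nM = 4580 s⁻¹.

4580 s⁻¹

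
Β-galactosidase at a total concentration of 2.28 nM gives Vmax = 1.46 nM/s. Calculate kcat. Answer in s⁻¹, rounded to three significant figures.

0.640 s⁻¹

kcat = Vmax/[E]total = 1.46 nM/s / 2.28 nM = 0.640 s⁻¹.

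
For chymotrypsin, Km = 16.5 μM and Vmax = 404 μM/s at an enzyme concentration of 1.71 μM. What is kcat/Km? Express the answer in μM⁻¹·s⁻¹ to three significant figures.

kcat = Vmax/[E]total = 404/1.71 = 236 s⁻¹.
kcat/Km = 236/16.5 = 14.3 μM⁻¹·s⁻¹.

14.3 μM⁻¹·s⁻¹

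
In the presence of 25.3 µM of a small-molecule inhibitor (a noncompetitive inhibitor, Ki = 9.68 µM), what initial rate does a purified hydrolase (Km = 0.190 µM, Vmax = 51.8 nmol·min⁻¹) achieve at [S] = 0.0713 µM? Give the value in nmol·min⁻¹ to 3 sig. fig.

α = 1 + [I]/Ki = 1 + 25.3/9.68 = 3.614.
For a noncompetitive inhibitor, Vmax is reduced to Vmax/α while Km is unchanged: Km,app = 0.190 µM, Vmax,app = 14.3 nmol·min⁻¹.
v = Vmax,app·[S]/(Km,app + [S]) = 14.3 × 0.0713/(0.190 + 0.0713) = 3.91 nmol·min⁻¹.

3.91 nmol·min⁻¹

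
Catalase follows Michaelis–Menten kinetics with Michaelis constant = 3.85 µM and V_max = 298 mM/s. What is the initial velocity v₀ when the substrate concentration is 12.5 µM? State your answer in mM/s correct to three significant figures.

228 mM/s

[S]/(Km+[S]) = 12.5/16.35 = 0.7645, the fractional saturation.
v = 0.7645 × Vmax = 0.7645 × 298 = 228 mM/s.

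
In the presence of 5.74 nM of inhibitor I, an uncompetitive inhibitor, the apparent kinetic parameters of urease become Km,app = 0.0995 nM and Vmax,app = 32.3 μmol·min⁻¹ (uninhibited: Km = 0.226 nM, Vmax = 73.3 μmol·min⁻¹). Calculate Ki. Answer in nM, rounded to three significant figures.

4.52 nM

Uncompetitive: Vmax,app = Vmax/α (and Km,app = Km/α) with α = 1 + [I]/Ki.
α = Vmax/Vmax,app = 73.3/32.3 = 2.269.
Since α = 1 + [I]/Ki, [I]/Ki = 2.269 − 1 = 1.269 and Ki = 5.74/1.269 = 4.52 nM.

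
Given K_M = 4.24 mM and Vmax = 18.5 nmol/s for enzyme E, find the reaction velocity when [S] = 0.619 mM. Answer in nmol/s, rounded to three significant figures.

2.36 nmol/s

[S]/(Km+[S]) = 0.619/4.859 = 0.1274, the fractional saturation.
v = 0.1274 × Vmax = 0.1274 × 18.5 = 2.36 nmol/s.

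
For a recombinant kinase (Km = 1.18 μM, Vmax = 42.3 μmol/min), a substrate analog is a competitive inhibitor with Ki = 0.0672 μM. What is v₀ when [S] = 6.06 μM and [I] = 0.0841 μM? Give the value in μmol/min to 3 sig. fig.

With α = 1 + [I]/Ki = 1 + 0.0841/0.0672 = 2.251, the competitive rate law is v = Vmax[S] / (αKm + [S]).
v = 42.3×6.06 / (2.251×1.18 + 6.06) = 256.3/8.717 = 29.4 μmol/min.

29.4 μmol/min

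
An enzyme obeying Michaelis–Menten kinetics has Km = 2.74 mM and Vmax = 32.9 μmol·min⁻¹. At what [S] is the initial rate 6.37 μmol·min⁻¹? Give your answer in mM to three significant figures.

0.658 mM

The required fractional saturation is v/Vmax = 6.37/32.9 = 0.1936.
Then [S]/(Km+[S]) = 0.1936 ⇒ [S] = 2.74 × 0.1936/(1 − 0.1936) = 0.658 mM.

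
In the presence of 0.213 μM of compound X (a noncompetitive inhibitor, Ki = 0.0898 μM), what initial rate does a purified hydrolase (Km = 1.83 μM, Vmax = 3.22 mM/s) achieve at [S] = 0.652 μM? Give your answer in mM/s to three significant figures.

0.251 mM/s

With α = 1 + [I]/Ki = 1 + 0.213/0.0898 = 3.372, the noncompetitive rate law is v = (Vmax/α)·[S] / (Km + [S]).
v = (3.22/3.372)×0.652 / (1.83 + 0.652) = 0.6226/2.482 = 0.251 mM/s.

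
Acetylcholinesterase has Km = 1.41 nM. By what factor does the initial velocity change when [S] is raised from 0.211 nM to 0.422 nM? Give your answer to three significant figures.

The fractional saturations are [S]/(Km+[S]) = 0.211/1.621 = 0.1302 and 0.422/1.832 = 0.2303.
v₂/v₁ is just their ratio: 0.2303/0.1302 = 1.77.

1.77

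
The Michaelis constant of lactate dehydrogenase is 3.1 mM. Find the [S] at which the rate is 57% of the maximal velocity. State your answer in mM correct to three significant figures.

4.11 mM

v/Vmax = [S]/(Km+[S]) = 0.57, so [S] = Km·0.57/(1 − 0.57) = 3.1 × 1.326.
[S] = 4.11 mM.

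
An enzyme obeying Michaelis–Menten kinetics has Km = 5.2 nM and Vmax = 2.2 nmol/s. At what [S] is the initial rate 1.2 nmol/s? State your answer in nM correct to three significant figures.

6.24 nM

The required fractional saturation is v/Vmax = 1.2/2.2 = 0.5455.
Then [S]/(Km+[S]) = 0.5455 ⇒ [S] = 5.2 × 0.5455/(1 − 0.5455) = 6.24 nM.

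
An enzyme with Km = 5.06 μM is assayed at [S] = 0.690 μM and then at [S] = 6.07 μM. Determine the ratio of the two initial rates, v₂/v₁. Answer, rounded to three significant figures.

4.54

Since Vmax cancels, v₂/v₁ = [S]₂(Km+[S]₁) / [S]₁(Km+[S]₂).
= 6.07×(5.06+0.690) / (0.690×(5.06+6.07)) = 34.90/7.680 = 4.54.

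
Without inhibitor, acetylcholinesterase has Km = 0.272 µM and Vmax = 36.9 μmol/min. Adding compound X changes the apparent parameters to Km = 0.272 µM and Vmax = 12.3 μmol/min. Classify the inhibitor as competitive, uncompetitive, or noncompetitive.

Vmax decreases (36.9 → 12.3 μmol/min) while Km is unchanged — pure noncompetitive inhibition.

noncompetitive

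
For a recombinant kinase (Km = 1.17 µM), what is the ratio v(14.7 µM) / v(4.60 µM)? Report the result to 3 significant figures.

1.16

Since Vmax cancels, v₂/v₁ = [S]₂(Km+[S]₁) / [S]₁(Km+[S]₂).
= 14.7×(1.17+4.60) / (4.60×(1.17+14.7)) = 84.82/73.00 = 1.16.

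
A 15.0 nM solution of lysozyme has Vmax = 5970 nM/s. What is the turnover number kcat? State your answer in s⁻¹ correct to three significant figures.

398 s⁻¹

kcat = Vmax/[E]total = 5970 nM/s / 15.0 nM = 398 s⁻¹.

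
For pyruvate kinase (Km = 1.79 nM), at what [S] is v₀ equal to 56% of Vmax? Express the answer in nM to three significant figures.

v/Vmax = [S]/(Km+[S]) = 0.56, so [S] = Km·0.56/(1 − 0.56) = 1.79 × 1.273.
[S] = 2.28 nM.

2.28 nM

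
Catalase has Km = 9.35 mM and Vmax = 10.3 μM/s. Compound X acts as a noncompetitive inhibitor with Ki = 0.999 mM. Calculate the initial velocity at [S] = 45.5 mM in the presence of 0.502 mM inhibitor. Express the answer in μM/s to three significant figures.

α = 1 + [I]/Ki = 1 + 0.502/0.999 = 1.503.
For a noncompetitive inhibitor, Vmax is reduced to Vmax/α while Km is unchanged: Km,app = 9.35 mM, Vmax,app = 6.86 μM/s.
v = Vmax,app·[S]/(Km,app + [S]) = 6.86 × 45.5/(9.35 + 45.5) = 5.69 μM/s.

5.69 μM/s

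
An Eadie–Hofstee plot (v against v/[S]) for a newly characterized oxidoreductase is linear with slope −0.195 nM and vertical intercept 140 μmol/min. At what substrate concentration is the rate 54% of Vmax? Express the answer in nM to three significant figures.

0.229 nM

The Eadie–Hofstee slope gives Km = 0.195 nM (slope = −Km).
v/Vmax = [S]/(Km+[S]) = 0.54 ⇒ [S] = Km·0.54/(1−0.54) = 0.195 × 1.174 = 0.229 nM.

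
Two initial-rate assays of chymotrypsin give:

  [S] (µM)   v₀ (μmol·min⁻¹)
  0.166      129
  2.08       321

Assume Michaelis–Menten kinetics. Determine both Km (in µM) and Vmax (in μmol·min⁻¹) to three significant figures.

Km = 0.308 µM; Vmax = 369 μmol·min⁻¹

In reciprocal form, 1/v = (Km/Vmax)·(1/[S]) + 1/Vmax. The two points give (1/[S], 1/v) = (6.024, 0.007752) and (0.4808, 0.003115).
Slope = (0.007752 − 0.003115)/(6.024 − 0.4808) = 0.0008364; intercept = 0.007752 − 0.0008364×6.024 = 0.002713.
Vmax = 1/intercept = 369 μmol·min⁻¹; Km = slope × Vmax = 0.0008364 × 369 = 0.308 µM.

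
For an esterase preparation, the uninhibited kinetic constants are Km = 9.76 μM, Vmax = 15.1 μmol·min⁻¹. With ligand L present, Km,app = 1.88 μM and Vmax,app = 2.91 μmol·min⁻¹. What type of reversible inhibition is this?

uncompetitive

Both Km and Vmax decrease by the same factor (~5.19-fold) — characteristic of uncompetitive inhibition.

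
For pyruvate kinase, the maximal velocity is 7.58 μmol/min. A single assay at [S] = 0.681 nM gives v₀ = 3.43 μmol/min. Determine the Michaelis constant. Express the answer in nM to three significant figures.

0.824 nM

From v = Vmax[S]/(Km+[S]), Km = [S](Vmax − v)/v.
Km = 0.681 × (7.58 − 3.43) / 3.43 = 2.826/3.43 = 0.824 nM.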